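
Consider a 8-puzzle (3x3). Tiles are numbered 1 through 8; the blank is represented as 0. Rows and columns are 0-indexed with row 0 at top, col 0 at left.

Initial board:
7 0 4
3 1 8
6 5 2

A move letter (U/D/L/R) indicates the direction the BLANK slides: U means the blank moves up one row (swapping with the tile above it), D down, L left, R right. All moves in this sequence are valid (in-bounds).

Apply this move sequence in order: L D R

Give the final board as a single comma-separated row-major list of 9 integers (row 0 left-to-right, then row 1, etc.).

Answer: 3, 7, 4, 1, 0, 8, 6, 5, 2

Derivation:
After move 1 (L):
0 7 4
3 1 8
6 5 2

After move 2 (D):
3 7 4
0 1 8
6 5 2

After move 3 (R):
3 7 4
1 0 8
6 5 2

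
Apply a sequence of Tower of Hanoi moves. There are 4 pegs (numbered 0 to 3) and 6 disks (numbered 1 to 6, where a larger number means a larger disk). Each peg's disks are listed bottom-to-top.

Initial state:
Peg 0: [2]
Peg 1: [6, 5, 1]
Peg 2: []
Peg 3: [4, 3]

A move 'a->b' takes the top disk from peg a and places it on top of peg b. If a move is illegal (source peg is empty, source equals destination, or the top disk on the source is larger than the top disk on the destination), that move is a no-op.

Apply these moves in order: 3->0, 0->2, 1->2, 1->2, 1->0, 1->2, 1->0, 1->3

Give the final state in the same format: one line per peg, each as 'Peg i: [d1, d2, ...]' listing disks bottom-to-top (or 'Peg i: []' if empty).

Answer: Peg 0: [5]
Peg 1: [6]
Peg 2: [2, 1]
Peg 3: [4, 3]

Derivation:
After move 1 (3->0):
Peg 0: [2]
Peg 1: [6, 5, 1]
Peg 2: []
Peg 3: [4, 3]

After move 2 (0->2):
Peg 0: []
Peg 1: [6, 5, 1]
Peg 2: [2]
Peg 3: [4, 3]

After move 3 (1->2):
Peg 0: []
Peg 1: [6, 5]
Peg 2: [2, 1]
Peg 3: [4, 3]

After move 4 (1->2):
Peg 0: []
Peg 1: [6, 5]
Peg 2: [2, 1]
Peg 3: [4, 3]

After move 5 (1->0):
Peg 0: [5]
Peg 1: [6]
Peg 2: [2, 1]
Peg 3: [4, 3]

After move 6 (1->2):
Peg 0: [5]
Peg 1: [6]
Peg 2: [2, 1]
Peg 3: [4, 3]

After move 7 (1->0):
Peg 0: [5]
Peg 1: [6]
Peg 2: [2, 1]
Peg 3: [4, 3]

After move 8 (1->3):
Peg 0: [5]
Peg 1: [6]
Peg 2: [2, 1]
Peg 3: [4, 3]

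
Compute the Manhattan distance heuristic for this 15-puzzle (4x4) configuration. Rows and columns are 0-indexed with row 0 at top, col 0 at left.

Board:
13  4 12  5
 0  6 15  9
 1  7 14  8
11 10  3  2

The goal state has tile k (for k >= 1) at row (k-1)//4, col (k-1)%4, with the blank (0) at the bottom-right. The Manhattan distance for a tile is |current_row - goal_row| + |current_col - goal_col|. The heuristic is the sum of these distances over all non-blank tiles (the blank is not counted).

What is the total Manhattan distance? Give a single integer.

Tile 13: (0,0)->(3,0) = 3
Tile 4: (0,1)->(0,3) = 2
Tile 12: (0,2)->(2,3) = 3
Tile 5: (0,3)->(1,0) = 4
Tile 6: (1,1)->(1,1) = 0
Tile 15: (1,2)->(3,2) = 2
Tile 9: (1,3)->(2,0) = 4
Tile 1: (2,0)->(0,0) = 2
Tile 7: (2,1)->(1,2) = 2
Tile 14: (2,2)->(3,1) = 2
Tile 8: (2,3)->(1,3) = 1
Tile 11: (3,0)->(2,2) = 3
Tile 10: (3,1)->(2,1) = 1
Tile 3: (3,2)->(0,2) = 3
Tile 2: (3,3)->(0,1) = 5
Sum: 3 + 2 + 3 + 4 + 0 + 2 + 4 + 2 + 2 + 2 + 1 + 3 + 1 + 3 + 5 = 37

Answer: 37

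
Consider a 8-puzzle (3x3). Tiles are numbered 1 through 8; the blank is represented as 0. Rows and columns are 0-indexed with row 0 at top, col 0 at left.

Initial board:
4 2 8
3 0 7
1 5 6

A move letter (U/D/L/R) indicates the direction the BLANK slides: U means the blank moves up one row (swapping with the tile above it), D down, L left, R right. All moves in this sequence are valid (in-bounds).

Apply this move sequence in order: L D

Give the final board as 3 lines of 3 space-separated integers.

After move 1 (L):
4 2 8
0 3 7
1 5 6

After move 2 (D):
4 2 8
1 3 7
0 5 6

Answer: 4 2 8
1 3 7
0 5 6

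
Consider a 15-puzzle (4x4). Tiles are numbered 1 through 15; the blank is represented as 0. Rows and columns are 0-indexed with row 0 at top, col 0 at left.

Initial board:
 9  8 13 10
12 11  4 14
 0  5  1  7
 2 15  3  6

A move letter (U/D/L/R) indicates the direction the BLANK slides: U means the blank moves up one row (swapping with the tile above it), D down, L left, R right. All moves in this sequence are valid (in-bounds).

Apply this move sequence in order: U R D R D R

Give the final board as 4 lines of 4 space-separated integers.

Answer:  9  8 13 10
11  5  4 14
12  1  3  7
 2 15  6  0

Derivation:
After move 1 (U):
 9  8 13 10
 0 11  4 14
12  5  1  7
 2 15  3  6

After move 2 (R):
 9  8 13 10
11  0  4 14
12  5  1  7
 2 15  3  6

After move 3 (D):
 9  8 13 10
11  5  4 14
12  0  1  7
 2 15  3  6

After move 4 (R):
 9  8 13 10
11  5  4 14
12  1  0  7
 2 15  3  6

After move 5 (D):
 9  8 13 10
11  5  4 14
12  1  3  7
 2 15  0  6

After move 6 (R):
 9  8 13 10
11  5  4 14
12  1  3  7
 2 15  6  0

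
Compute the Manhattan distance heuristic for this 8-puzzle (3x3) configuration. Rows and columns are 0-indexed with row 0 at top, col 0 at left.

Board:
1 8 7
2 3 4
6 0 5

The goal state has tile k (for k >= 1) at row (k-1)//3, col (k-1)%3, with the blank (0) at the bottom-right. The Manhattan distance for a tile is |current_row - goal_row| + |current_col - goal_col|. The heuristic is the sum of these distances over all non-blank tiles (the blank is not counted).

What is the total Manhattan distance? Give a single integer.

Answer: 17

Derivation:
Tile 1: (0,0)->(0,0) = 0
Tile 8: (0,1)->(2,1) = 2
Tile 7: (0,2)->(2,0) = 4
Tile 2: (1,0)->(0,1) = 2
Tile 3: (1,1)->(0,2) = 2
Tile 4: (1,2)->(1,0) = 2
Tile 6: (2,0)->(1,2) = 3
Tile 5: (2,2)->(1,1) = 2
Sum: 0 + 2 + 4 + 2 + 2 + 2 + 3 + 2 = 17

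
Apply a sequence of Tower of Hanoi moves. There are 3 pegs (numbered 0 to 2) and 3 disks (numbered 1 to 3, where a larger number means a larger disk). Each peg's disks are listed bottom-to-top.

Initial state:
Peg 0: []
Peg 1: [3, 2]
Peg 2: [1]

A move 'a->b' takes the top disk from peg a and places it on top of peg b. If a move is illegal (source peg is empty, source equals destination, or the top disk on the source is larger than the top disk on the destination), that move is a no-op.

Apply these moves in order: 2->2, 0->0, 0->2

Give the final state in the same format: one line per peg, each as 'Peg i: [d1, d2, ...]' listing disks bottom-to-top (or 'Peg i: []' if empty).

Answer: Peg 0: []
Peg 1: [3, 2]
Peg 2: [1]

Derivation:
After move 1 (2->2):
Peg 0: []
Peg 1: [3, 2]
Peg 2: [1]

After move 2 (0->0):
Peg 0: []
Peg 1: [3, 2]
Peg 2: [1]

After move 3 (0->2):
Peg 0: []
Peg 1: [3, 2]
Peg 2: [1]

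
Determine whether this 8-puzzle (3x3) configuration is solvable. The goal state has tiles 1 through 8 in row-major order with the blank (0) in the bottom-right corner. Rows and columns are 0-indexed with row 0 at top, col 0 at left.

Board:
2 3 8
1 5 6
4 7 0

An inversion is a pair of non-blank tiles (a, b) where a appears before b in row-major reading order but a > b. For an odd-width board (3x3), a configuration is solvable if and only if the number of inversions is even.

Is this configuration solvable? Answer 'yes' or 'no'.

Inversions (pairs i<j in row-major order where tile[i] > tile[j] > 0): 9
9 is odd, so the puzzle is not solvable.

Answer: no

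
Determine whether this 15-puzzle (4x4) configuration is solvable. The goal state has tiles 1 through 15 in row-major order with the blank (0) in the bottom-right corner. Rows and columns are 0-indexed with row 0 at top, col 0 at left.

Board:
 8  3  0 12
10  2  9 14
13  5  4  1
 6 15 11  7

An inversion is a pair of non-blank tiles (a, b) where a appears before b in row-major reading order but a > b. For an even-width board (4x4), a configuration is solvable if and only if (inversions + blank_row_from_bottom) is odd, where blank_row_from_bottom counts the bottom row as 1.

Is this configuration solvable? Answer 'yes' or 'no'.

Inversions: 50
Blank is in row 0 (0-indexed from top), which is row 4 counting from the bottom (bottom = 1).
50 + 4 = 54, which is even, so the puzzle is not solvable.

Answer: no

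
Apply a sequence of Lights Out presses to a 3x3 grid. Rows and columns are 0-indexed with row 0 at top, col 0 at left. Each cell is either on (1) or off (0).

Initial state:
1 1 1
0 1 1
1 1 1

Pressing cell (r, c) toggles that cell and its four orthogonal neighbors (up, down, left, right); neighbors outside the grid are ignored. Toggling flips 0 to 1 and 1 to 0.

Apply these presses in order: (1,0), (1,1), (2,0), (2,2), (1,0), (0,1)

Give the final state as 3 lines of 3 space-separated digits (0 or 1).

Answer: 0 1 0
0 1 1
0 0 0

Derivation:
After press 1 at (1,0):
0 1 1
1 0 1
0 1 1

After press 2 at (1,1):
0 0 1
0 1 0
0 0 1

After press 3 at (2,0):
0 0 1
1 1 0
1 1 1

After press 4 at (2,2):
0 0 1
1 1 1
1 0 0

After press 5 at (1,0):
1 0 1
0 0 1
0 0 0

After press 6 at (0,1):
0 1 0
0 1 1
0 0 0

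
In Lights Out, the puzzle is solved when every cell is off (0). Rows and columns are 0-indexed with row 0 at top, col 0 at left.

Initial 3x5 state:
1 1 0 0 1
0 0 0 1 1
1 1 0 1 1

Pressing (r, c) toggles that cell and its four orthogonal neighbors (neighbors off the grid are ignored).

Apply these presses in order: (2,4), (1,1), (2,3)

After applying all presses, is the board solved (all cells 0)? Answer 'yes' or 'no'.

Answer: no

Derivation:
After press 1 at (2,4):
1 1 0 0 1
0 0 0 1 0
1 1 0 0 0

After press 2 at (1,1):
1 0 0 0 1
1 1 1 1 0
1 0 0 0 0

After press 3 at (2,3):
1 0 0 0 1
1 1 1 0 0
1 0 1 1 1

Lights still on: 9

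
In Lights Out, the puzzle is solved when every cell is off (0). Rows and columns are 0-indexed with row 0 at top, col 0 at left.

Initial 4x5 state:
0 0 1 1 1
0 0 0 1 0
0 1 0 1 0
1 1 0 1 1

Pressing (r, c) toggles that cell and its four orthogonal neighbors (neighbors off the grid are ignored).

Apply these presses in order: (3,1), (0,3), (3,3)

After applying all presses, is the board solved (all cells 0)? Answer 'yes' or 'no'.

Answer: yes

Derivation:
After press 1 at (3,1):
0 0 1 1 1
0 0 0 1 0
0 0 0 1 0
0 0 1 1 1

After press 2 at (0,3):
0 0 0 0 0
0 0 0 0 0
0 0 0 1 0
0 0 1 1 1

After press 3 at (3,3):
0 0 0 0 0
0 0 0 0 0
0 0 0 0 0
0 0 0 0 0

Lights still on: 0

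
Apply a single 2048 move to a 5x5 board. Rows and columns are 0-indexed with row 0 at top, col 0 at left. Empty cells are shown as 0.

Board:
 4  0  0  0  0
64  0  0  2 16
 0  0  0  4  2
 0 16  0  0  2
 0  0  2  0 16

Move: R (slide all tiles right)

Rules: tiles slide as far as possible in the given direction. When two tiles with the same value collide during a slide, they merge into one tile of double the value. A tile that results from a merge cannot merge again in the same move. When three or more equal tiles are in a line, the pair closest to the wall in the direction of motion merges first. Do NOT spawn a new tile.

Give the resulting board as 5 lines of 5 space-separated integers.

Answer:  0  0  0  0  4
 0  0 64  2 16
 0  0  0  4  2
 0  0  0 16  2
 0  0  0  2 16

Derivation:
Slide right:
row 0: [4, 0, 0, 0, 0] -> [0, 0, 0, 0, 4]
row 1: [64, 0, 0, 2, 16] -> [0, 0, 64, 2, 16]
row 2: [0, 0, 0, 4, 2] -> [0, 0, 0, 4, 2]
row 3: [0, 16, 0, 0, 2] -> [0, 0, 0, 16, 2]
row 4: [0, 0, 2, 0, 16] -> [0, 0, 0, 2, 16]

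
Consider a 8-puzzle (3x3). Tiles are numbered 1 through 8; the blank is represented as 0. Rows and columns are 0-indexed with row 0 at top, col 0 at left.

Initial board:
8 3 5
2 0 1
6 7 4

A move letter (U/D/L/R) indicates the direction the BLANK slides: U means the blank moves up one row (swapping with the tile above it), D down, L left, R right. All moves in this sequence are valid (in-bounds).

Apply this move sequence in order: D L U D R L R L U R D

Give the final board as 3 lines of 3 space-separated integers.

Answer: 8 3 5
7 6 1
2 0 4

Derivation:
After move 1 (D):
8 3 5
2 7 1
6 0 4

After move 2 (L):
8 3 5
2 7 1
0 6 4

After move 3 (U):
8 3 5
0 7 1
2 6 4

After move 4 (D):
8 3 5
2 7 1
0 6 4

After move 5 (R):
8 3 5
2 7 1
6 0 4

After move 6 (L):
8 3 5
2 7 1
0 6 4

After move 7 (R):
8 3 5
2 7 1
6 0 4

After move 8 (L):
8 3 5
2 7 1
0 6 4

After move 9 (U):
8 3 5
0 7 1
2 6 4

After move 10 (R):
8 3 5
7 0 1
2 6 4

After move 11 (D):
8 3 5
7 6 1
2 0 4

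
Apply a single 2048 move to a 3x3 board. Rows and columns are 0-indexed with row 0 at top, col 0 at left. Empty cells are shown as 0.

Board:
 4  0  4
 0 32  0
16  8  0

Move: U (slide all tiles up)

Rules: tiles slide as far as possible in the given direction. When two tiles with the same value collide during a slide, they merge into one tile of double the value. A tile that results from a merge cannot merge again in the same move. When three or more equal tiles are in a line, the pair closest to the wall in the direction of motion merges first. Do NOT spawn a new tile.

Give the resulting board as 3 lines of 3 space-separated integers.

Slide up:
col 0: [4, 0, 16] -> [4, 16, 0]
col 1: [0, 32, 8] -> [32, 8, 0]
col 2: [4, 0, 0] -> [4, 0, 0]

Answer:  4 32  4
16  8  0
 0  0  0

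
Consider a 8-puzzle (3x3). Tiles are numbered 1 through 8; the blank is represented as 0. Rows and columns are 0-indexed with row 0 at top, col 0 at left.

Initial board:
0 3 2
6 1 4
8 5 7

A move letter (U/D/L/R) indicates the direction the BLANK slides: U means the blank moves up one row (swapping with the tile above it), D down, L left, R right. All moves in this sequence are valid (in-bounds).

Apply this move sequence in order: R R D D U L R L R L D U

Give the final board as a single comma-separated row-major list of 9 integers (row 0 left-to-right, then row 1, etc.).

After move 1 (R):
3 0 2
6 1 4
8 5 7

After move 2 (R):
3 2 0
6 1 4
8 5 7

After move 3 (D):
3 2 4
6 1 0
8 5 7

After move 4 (D):
3 2 4
6 1 7
8 5 0

After move 5 (U):
3 2 4
6 1 0
8 5 7

After move 6 (L):
3 2 4
6 0 1
8 5 7

After move 7 (R):
3 2 4
6 1 0
8 5 7

After move 8 (L):
3 2 4
6 0 1
8 5 7

After move 9 (R):
3 2 4
6 1 0
8 5 7

After move 10 (L):
3 2 4
6 0 1
8 5 7

After move 11 (D):
3 2 4
6 5 1
8 0 7

After move 12 (U):
3 2 4
6 0 1
8 5 7

Answer: 3, 2, 4, 6, 0, 1, 8, 5, 7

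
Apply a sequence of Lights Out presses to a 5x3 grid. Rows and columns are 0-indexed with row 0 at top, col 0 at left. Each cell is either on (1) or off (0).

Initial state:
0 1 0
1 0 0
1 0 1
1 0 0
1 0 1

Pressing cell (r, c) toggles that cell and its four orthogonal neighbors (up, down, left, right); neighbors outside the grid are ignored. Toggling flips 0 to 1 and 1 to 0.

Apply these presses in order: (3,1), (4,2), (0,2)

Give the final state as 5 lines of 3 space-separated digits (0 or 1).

Answer: 0 0 1
1 0 1
1 1 1
0 1 0
1 0 0

Derivation:
After press 1 at (3,1):
0 1 0
1 0 0
1 1 1
0 1 1
1 1 1

After press 2 at (4,2):
0 1 0
1 0 0
1 1 1
0 1 0
1 0 0

After press 3 at (0,2):
0 0 1
1 0 1
1 1 1
0 1 0
1 0 0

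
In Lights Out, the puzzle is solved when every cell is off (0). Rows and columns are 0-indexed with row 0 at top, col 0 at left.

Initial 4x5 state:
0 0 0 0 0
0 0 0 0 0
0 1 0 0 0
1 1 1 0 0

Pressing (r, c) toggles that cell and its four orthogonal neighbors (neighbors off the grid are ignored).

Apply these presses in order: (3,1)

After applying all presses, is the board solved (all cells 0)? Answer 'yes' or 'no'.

After press 1 at (3,1):
0 0 0 0 0
0 0 0 0 0
0 0 0 0 0
0 0 0 0 0

Lights still on: 0

Answer: yes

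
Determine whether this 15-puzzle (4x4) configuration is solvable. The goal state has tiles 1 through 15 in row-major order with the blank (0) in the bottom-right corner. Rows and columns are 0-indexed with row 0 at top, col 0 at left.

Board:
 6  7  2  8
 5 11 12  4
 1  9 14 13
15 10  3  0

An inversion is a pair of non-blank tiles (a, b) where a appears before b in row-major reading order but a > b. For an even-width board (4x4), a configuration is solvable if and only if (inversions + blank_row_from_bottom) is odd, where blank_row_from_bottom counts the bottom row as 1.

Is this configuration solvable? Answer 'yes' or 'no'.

Answer: no

Derivation:
Inversions: 39
Blank is in row 3 (0-indexed from top), which is row 1 counting from the bottom (bottom = 1).
39 + 1 = 40, which is even, so the puzzle is not solvable.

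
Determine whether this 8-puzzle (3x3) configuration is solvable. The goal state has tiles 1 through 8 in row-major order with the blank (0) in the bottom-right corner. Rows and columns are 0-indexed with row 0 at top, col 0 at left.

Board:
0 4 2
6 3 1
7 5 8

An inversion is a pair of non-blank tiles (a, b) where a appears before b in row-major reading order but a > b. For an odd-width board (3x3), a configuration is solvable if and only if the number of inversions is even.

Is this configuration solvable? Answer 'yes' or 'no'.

Inversions (pairs i<j in row-major order where tile[i] > tile[j] > 0): 9
9 is odd, so the puzzle is not solvable.

Answer: no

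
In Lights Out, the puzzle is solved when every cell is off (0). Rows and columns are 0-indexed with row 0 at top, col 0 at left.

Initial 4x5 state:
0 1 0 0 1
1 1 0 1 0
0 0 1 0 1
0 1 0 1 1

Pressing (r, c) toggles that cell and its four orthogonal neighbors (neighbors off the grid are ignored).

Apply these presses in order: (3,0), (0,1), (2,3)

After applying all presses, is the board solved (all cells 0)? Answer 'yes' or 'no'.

Answer: no

Derivation:
After press 1 at (3,0):
0 1 0 0 1
1 1 0 1 0
1 0 1 0 1
1 0 0 1 1

After press 2 at (0,1):
1 0 1 0 1
1 0 0 1 0
1 0 1 0 1
1 0 0 1 1

After press 3 at (2,3):
1 0 1 0 1
1 0 0 0 0
1 0 0 1 0
1 0 0 0 1

Lights still on: 8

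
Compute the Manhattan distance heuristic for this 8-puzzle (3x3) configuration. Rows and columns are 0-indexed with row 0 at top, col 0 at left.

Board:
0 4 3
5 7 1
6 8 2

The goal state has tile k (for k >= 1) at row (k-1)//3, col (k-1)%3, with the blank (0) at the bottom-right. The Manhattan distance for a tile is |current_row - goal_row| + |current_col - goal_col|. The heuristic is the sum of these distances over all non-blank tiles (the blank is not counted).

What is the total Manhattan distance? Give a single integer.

Answer: 14

Derivation:
Tile 4: at (0,1), goal (1,0), distance |0-1|+|1-0| = 2
Tile 3: at (0,2), goal (0,2), distance |0-0|+|2-2| = 0
Tile 5: at (1,0), goal (1,1), distance |1-1|+|0-1| = 1
Tile 7: at (1,1), goal (2,0), distance |1-2|+|1-0| = 2
Tile 1: at (1,2), goal (0,0), distance |1-0|+|2-0| = 3
Tile 6: at (2,0), goal (1,2), distance |2-1|+|0-2| = 3
Tile 8: at (2,1), goal (2,1), distance |2-2|+|1-1| = 0
Tile 2: at (2,2), goal (0,1), distance |2-0|+|2-1| = 3
Sum: 2 + 0 + 1 + 2 + 3 + 3 + 0 + 3 = 14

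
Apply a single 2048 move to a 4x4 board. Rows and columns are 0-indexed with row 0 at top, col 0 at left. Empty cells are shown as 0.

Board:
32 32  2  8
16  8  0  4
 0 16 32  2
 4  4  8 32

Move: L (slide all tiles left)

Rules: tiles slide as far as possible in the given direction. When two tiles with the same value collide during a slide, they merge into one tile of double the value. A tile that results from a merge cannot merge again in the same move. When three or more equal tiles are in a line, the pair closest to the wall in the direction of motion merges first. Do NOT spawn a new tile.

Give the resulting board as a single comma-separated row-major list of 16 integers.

Slide left:
row 0: [32, 32, 2, 8] -> [64, 2, 8, 0]
row 1: [16, 8, 0, 4] -> [16, 8, 4, 0]
row 2: [0, 16, 32, 2] -> [16, 32, 2, 0]
row 3: [4, 4, 8, 32] -> [8, 8, 32, 0]

Answer: 64, 2, 8, 0, 16, 8, 4, 0, 16, 32, 2, 0, 8, 8, 32, 0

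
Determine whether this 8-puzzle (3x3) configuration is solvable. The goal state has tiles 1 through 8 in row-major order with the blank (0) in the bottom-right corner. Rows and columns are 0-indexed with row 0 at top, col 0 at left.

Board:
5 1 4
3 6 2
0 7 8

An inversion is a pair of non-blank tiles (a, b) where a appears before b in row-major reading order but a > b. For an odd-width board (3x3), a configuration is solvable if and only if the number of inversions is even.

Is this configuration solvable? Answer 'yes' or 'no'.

Inversions (pairs i<j in row-major order where tile[i] > tile[j] > 0): 8
8 is even, so the puzzle is solvable.

Answer: yes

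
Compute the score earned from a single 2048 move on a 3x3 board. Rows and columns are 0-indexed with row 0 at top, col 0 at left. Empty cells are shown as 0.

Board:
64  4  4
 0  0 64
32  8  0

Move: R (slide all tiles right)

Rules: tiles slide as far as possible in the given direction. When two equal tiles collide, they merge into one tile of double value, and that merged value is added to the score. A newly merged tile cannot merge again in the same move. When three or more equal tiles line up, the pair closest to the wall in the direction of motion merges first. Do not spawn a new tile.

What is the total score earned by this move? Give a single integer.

Answer: 8

Derivation:
Slide right:
row 0: [64, 4, 4] -> [0, 64, 8]  score +8 (running 8)
row 1: [0, 0, 64] -> [0, 0, 64]  score +0 (running 8)
row 2: [32, 8, 0] -> [0, 32, 8]  score +0 (running 8)
Board after move:
 0 64  8
 0  0 64
 0 32  8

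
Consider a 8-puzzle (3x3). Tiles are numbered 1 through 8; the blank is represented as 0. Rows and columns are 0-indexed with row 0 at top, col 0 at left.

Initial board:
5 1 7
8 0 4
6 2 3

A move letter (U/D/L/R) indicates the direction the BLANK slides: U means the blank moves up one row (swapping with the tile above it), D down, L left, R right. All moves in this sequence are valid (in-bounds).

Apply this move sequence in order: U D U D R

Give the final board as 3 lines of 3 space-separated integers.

Answer: 5 1 7
8 4 0
6 2 3

Derivation:
After move 1 (U):
5 0 7
8 1 4
6 2 3

After move 2 (D):
5 1 7
8 0 4
6 2 3

After move 3 (U):
5 0 7
8 1 4
6 2 3

After move 4 (D):
5 1 7
8 0 4
6 2 3

After move 5 (R):
5 1 7
8 4 0
6 2 3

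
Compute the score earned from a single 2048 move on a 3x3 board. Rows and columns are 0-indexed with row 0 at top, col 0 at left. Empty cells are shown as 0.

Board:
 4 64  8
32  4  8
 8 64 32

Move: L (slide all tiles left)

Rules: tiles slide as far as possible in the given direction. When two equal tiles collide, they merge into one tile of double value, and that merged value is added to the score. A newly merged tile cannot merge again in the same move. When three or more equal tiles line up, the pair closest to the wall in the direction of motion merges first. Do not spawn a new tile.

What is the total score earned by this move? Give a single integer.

Answer: 0

Derivation:
Slide left:
row 0: [4, 64, 8] -> [4, 64, 8]  score +0 (running 0)
row 1: [32, 4, 8] -> [32, 4, 8]  score +0 (running 0)
row 2: [8, 64, 32] -> [8, 64, 32]  score +0 (running 0)
Board after move:
 4 64  8
32  4  8
 8 64 32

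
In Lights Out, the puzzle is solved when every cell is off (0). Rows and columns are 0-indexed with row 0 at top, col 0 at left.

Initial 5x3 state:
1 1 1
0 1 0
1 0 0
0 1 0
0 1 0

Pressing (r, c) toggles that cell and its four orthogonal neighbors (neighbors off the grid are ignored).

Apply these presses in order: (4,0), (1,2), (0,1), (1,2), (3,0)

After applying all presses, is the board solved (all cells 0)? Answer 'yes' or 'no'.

Answer: yes

Derivation:
After press 1 at (4,0):
1 1 1
0 1 0
1 0 0
1 1 0
1 0 0

After press 2 at (1,2):
1 1 0
0 0 1
1 0 1
1 1 0
1 0 0

After press 3 at (0,1):
0 0 1
0 1 1
1 0 1
1 1 0
1 0 0

After press 4 at (1,2):
0 0 0
0 0 0
1 0 0
1 1 0
1 0 0

After press 5 at (3,0):
0 0 0
0 0 0
0 0 0
0 0 0
0 0 0

Lights still on: 0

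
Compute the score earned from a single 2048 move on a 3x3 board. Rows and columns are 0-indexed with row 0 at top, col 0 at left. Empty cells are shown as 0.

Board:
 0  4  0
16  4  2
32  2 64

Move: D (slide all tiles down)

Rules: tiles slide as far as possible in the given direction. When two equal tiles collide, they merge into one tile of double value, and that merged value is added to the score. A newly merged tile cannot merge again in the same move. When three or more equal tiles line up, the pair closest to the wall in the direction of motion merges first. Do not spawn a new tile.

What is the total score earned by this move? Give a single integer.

Slide down:
col 0: [0, 16, 32] -> [0, 16, 32]  score +0 (running 0)
col 1: [4, 4, 2] -> [0, 8, 2]  score +8 (running 8)
col 2: [0, 2, 64] -> [0, 2, 64]  score +0 (running 8)
Board after move:
 0  0  0
16  8  2
32  2 64

Answer: 8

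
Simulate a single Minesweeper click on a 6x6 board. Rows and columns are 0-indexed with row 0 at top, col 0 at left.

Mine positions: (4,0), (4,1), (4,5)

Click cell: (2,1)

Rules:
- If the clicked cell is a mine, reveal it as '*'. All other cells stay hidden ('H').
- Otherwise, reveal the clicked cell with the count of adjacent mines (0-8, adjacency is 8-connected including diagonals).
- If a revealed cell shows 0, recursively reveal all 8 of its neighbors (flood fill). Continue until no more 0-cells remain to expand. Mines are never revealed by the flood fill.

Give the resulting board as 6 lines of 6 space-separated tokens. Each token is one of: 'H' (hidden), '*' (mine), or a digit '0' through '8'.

0 0 0 0 0 0
0 0 0 0 0 0
0 0 0 0 0 0
2 2 1 0 1 1
H H 1 0 1 H
H H 1 0 1 H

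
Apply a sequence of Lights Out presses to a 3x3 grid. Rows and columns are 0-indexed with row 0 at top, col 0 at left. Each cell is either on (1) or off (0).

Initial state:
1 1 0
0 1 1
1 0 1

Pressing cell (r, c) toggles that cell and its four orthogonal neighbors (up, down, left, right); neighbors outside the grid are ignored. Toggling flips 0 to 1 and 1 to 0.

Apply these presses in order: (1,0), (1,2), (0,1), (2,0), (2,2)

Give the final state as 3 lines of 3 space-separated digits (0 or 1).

Answer: 1 0 0
0 0 1
1 0 1

Derivation:
After press 1 at (1,0):
0 1 0
1 0 1
0 0 1

After press 2 at (1,2):
0 1 1
1 1 0
0 0 0

After press 3 at (0,1):
1 0 0
1 0 0
0 0 0

After press 4 at (2,0):
1 0 0
0 0 0
1 1 0

After press 5 at (2,2):
1 0 0
0 0 1
1 0 1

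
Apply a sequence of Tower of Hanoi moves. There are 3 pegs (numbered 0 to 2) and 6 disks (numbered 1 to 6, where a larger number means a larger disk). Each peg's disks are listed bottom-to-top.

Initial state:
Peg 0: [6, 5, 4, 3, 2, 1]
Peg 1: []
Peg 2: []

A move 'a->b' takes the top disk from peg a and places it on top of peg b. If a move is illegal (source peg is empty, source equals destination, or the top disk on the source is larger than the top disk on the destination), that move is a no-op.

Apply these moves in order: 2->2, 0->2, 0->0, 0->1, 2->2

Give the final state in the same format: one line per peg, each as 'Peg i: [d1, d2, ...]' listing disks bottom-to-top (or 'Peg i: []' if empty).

After move 1 (2->2):
Peg 0: [6, 5, 4, 3, 2, 1]
Peg 1: []
Peg 2: []

After move 2 (0->2):
Peg 0: [6, 5, 4, 3, 2]
Peg 1: []
Peg 2: [1]

After move 3 (0->0):
Peg 0: [6, 5, 4, 3, 2]
Peg 1: []
Peg 2: [1]

After move 4 (0->1):
Peg 0: [6, 5, 4, 3]
Peg 1: [2]
Peg 2: [1]

After move 5 (2->2):
Peg 0: [6, 5, 4, 3]
Peg 1: [2]
Peg 2: [1]

Answer: Peg 0: [6, 5, 4, 3]
Peg 1: [2]
Peg 2: [1]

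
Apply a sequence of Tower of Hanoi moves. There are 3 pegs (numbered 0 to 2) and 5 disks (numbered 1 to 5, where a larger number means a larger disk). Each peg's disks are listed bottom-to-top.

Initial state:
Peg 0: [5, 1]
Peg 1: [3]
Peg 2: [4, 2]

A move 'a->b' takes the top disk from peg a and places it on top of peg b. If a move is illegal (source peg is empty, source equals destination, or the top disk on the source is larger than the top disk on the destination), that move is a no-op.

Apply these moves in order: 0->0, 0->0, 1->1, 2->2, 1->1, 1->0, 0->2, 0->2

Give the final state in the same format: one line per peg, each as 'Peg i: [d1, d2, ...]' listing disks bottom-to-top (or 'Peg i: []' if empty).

Answer: Peg 0: [5]
Peg 1: [3]
Peg 2: [4, 2, 1]

Derivation:
After move 1 (0->0):
Peg 0: [5, 1]
Peg 1: [3]
Peg 2: [4, 2]

After move 2 (0->0):
Peg 0: [5, 1]
Peg 1: [3]
Peg 2: [4, 2]

After move 3 (1->1):
Peg 0: [5, 1]
Peg 1: [3]
Peg 2: [4, 2]

After move 4 (2->2):
Peg 0: [5, 1]
Peg 1: [3]
Peg 2: [4, 2]

After move 5 (1->1):
Peg 0: [5, 1]
Peg 1: [3]
Peg 2: [4, 2]

After move 6 (1->0):
Peg 0: [5, 1]
Peg 1: [3]
Peg 2: [4, 2]

After move 7 (0->2):
Peg 0: [5]
Peg 1: [3]
Peg 2: [4, 2, 1]

After move 8 (0->2):
Peg 0: [5]
Peg 1: [3]
Peg 2: [4, 2, 1]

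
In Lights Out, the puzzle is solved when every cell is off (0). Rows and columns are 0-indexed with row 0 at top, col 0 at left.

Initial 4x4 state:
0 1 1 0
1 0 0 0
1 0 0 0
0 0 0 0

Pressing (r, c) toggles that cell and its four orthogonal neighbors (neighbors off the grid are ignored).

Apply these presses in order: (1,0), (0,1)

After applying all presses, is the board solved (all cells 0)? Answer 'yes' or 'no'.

After press 1 at (1,0):
1 1 1 0
0 1 0 0
0 0 0 0
0 0 0 0

After press 2 at (0,1):
0 0 0 0
0 0 0 0
0 0 0 0
0 0 0 0

Lights still on: 0

Answer: yes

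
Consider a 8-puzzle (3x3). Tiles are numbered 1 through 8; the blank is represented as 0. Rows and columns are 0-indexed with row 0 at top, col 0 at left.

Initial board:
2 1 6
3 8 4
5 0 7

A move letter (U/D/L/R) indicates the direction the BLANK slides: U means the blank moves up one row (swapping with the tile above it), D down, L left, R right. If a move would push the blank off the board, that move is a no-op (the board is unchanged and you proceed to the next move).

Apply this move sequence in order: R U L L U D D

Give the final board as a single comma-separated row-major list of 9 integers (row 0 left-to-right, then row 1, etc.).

After move 1 (R):
2 1 6
3 8 4
5 7 0

After move 2 (U):
2 1 6
3 8 0
5 7 4

After move 3 (L):
2 1 6
3 0 8
5 7 4

After move 4 (L):
2 1 6
0 3 8
5 7 4

After move 5 (U):
0 1 6
2 3 8
5 7 4

After move 6 (D):
2 1 6
0 3 8
5 7 4

After move 7 (D):
2 1 6
5 3 8
0 7 4

Answer: 2, 1, 6, 5, 3, 8, 0, 7, 4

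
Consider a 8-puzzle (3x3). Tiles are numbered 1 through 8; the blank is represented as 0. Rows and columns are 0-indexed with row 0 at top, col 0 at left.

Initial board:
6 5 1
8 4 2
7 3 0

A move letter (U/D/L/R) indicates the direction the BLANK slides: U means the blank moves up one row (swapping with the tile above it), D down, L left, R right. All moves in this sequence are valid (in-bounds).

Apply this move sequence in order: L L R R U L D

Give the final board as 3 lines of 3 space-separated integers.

Answer: 6 5 1
8 3 4
7 0 2

Derivation:
After move 1 (L):
6 5 1
8 4 2
7 0 3

After move 2 (L):
6 5 1
8 4 2
0 7 3

After move 3 (R):
6 5 1
8 4 2
7 0 3

After move 4 (R):
6 5 1
8 4 2
7 3 0

After move 5 (U):
6 5 1
8 4 0
7 3 2

After move 6 (L):
6 5 1
8 0 4
7 3 2

After move 7 (D):
6 5 1
8 3 4
7 0 2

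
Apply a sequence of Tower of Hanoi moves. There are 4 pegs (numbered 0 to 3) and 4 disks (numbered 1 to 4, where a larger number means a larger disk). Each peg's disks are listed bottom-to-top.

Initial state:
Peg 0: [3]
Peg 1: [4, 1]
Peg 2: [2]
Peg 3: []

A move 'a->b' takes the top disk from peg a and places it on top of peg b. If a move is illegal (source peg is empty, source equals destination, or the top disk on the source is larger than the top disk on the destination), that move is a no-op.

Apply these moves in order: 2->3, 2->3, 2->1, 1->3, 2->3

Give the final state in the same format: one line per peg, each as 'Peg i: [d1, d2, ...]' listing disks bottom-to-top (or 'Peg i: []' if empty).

Answer: Peg 0: [3]
Peg 1: [4]
Peg 2: []
Peg 3: [2, 1]

Derivation:
After move 1 (2->3):
Peg 0: [3]
Peg 1: [4, 1]
Peg 2: []
Peg 3: [2]

After move 2 (2->3):
Peg 0: [3]
Peg 1: [4, 1]
Peg 2: []
Peg 3: [2]

After move 3 (2->1):
Peg 0: [3]
Peg 1: [4, 1]
Peg 2: []
Peg 3: [2]

After move 4 (1->3):
Peg 0: [3]
Peg 1: [4]
Peg 2: []
Peg 3: [2, 1]

After move 5 (2->3):
Peg 0: [3]
Peg 1: [4]
Peg 2: []
Peg 3: [2, 1]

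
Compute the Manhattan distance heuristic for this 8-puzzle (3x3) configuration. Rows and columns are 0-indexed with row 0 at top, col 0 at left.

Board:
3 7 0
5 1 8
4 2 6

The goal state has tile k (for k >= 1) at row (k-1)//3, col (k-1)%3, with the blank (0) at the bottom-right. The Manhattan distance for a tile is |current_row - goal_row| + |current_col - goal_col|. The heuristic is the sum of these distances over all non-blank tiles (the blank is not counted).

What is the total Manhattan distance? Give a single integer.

Tile 3: at (0,0), goal (0,2), distance |0-0|+|0-2| = 2
Tile 7: at (0,1), goal (2,0), distance |0-2|+|1-0| = 3
Tile 5: at (1,0), goal (1,1), distance |1-1|+|0-1| = 1
Tile 1: at (1,1), goal (0,0), distance |1-0|+|1-0| = 2
Tile 8: at (1,2), goal (2,1), distance |1-2|+|2-1| = 2
Tile 4: at (2,0), goal (1,0), distance |2-1|+|0-0| = 1
Tile 2: at (2,1), goal (0,1), distance |2-0|+|1-1| = 2
Tile 6: at (2,2), goal (1,2), distance |2-1|+|2-2| = 1
Sum: 2 + 3 + 1 + 2 + 2 + 1 + 2 + 1 = 14

Answer: 14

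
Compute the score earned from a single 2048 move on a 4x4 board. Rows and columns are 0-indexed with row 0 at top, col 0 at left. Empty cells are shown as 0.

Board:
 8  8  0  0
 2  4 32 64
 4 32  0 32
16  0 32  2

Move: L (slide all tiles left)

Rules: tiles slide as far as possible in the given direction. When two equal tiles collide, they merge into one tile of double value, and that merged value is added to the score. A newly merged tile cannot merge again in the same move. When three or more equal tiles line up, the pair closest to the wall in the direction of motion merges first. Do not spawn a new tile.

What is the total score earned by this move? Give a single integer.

Slide left:
row 0: [8, 8, 0, 0] -> [16, 0, 0, 0]  score +16 (running 16)
row 1: [2, 4, 32, 64] -> [2, 4, 32, 64]  score +0 (running 16)
row 2: [4, 32, 0, 32] -> [4, 64, 0, 0]  score +64 (running 80)
row 3: [16, 0, 32, 2] -> [16, 32, 2, 0]  score +0 (running 80)
Board after move:
16  0  0  0
 2  4 32 64
 4 64  0  0
16 32  2  0

Answer: 80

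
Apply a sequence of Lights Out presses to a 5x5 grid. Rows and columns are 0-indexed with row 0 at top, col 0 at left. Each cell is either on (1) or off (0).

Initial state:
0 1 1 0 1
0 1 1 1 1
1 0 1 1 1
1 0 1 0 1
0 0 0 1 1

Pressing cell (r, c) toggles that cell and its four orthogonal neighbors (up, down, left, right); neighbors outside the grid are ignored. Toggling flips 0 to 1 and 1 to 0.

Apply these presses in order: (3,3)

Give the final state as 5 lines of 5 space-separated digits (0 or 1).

After press 1 at (3,3):
0 1 1 0 1
0 1 1 1 1
1 0 1 0 1
1 0 0 1 0
0 0 0 0 1

Answer: 0 1 1 0 1
0 1 1 1 1
1 0 1 0 1
1 0 0 1 0
0 0 0 0 1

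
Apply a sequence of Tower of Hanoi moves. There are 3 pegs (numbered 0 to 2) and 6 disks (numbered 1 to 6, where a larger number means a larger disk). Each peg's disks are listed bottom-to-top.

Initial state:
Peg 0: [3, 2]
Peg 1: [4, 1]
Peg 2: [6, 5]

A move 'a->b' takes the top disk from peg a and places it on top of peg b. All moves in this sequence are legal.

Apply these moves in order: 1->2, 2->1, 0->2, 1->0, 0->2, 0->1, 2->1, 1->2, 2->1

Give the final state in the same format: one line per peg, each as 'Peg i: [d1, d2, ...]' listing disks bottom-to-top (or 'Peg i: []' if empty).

Answer: Peg 0: []
Peg 1: [4, 3, 1]
Peg 2: [6, 5, 2]

Derivation:
After move 1 (1->2):
Peg 0: [3, 2]
Peg 1: [4]
Peg 2: [6, 5, 1]

After move 2 (2->1):
Peg 0: [3, 2]
Peg 1: [4, 1]
Peg 2: [6, 5]

After move 3 (0->2):
Peg 0: [3]
Peg 1: [4, 1]
Peg 2: [6, 5, 2]

After move 4 (1->0):
Peg 0: [3, 1]
Peg 1: [4]
Peg 2: [6, 5, 2]

After move 5 (0->2):
Peg 0: [3]
Peg 1: [4]
Peg 2: [6, 5, 2, 1]

After move 6 (0->1):
Peg 0: []
Peg 1: [4, 3]
Peg 2: [6, 5, 2, 1]

After move 7 (2->1):
Peg 0: []
Peg 1: [4, 3, 1]
Peg 2: [6, 5, 2]

After move 8 (1->2):
Peg 0: []
Peg 1: [4, 3]
Peg 2: [6, 5, 2, 1]

After move 9 (2->1):
Peg 0: []
Peg 1: [4, 3, 1]
Peg 2: [6, 5, 2]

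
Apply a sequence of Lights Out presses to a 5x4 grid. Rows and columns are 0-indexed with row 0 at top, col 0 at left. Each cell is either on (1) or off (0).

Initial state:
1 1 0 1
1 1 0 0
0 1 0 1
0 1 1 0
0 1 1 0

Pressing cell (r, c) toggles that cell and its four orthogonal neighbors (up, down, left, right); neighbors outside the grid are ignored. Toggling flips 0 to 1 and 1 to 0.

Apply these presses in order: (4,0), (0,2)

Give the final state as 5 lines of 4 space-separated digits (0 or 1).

Answer: 1 0 1 0
1 1 1 0
0 1 0 1
1 1 1 0
1 0 1 0

Derivation:
After press 1 at (4,0):
1 1 0 1
1 1 0 0
0 1 0 1
1 1 1 0
1 0 1 0

After press 2 at (0,2):
1 0 1 0
1 1 1 0
0 1 0 1
1 1 1 0
1 0 1 0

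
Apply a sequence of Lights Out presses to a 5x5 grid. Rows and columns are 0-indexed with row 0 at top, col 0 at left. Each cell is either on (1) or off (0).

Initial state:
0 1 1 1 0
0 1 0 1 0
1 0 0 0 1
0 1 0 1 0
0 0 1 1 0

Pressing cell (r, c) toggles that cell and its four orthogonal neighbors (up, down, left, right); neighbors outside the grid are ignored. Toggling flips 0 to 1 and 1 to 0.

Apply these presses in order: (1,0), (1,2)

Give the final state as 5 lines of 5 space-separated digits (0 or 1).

After press 1 at (1,0):
1 1 1 1 0
1 0 0 1 0
0 0 0 0 1
0 1 0 1 0
0 0 1 1 0

After press 2 at (1,2):
1 1 0 1 0
1 1 1 0 0
0 0 1 0 1
0 1 0 1 0
0 0 1 1 0

Answer: 1 1 0 1 0
1 1 1 0 0
0 0 1 0 1
0 1 0 1 0
0 0 1 1 0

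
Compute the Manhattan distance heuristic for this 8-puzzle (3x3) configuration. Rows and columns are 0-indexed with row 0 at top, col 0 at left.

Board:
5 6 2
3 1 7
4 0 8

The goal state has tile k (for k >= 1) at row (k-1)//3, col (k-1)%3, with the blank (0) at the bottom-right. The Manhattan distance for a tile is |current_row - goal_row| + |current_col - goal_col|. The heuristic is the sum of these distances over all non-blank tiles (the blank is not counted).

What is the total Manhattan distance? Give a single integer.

Tile 5: at (0,0), goal (1,1), distance |0-1|+|0-1| = 2
Tile 6: at (0,1), goal (1,2), distance |0-1|+|1-2| = 2
Tile 2: at (0,2), goal (0,1), distance |0-0|+|2-1| = 1
Tile 3: at (1,0), goal (0,2), distance |1-0|+|0-2| = 3
Tile 1: at (1,1), goal (0,0), distance |1-0|+|1-0| = 2
Tile 7: at (1,2), goal (2,0), distance |1-2|+|2-0| = 3
Tile 4: at (2,0), goal (1,0), distance |2-1|+|0-0| = 1
Tile 8: at (2,2), goal (2,1), distance |2-2|+|2-1| = 1
Sum: 2 + 2 + 1 + 3 + 2 + 3 + 1 + 1 = 15

Answer: 15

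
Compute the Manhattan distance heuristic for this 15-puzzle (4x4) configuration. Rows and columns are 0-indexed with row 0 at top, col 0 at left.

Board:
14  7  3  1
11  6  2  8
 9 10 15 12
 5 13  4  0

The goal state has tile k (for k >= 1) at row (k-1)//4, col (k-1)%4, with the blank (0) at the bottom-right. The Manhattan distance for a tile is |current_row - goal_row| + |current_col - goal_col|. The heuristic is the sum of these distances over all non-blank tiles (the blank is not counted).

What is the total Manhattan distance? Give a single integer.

Tile 14: (0,0)->(3,1) = 4
Tile 7: (0,1)->(1,2) = 2
Tile 3: (0,2)->(0,2) = 0
Tile 1: (0,3)->(0,0) = 3
Tile 11: (1,0)->(2,2) = 3
Tile 6: (1,1)->(1,1) = 0
Tile 2: (1,2)->(0,1) = 2
Tile 8: (1,3)->(1,3) = 0
Tile 9: (2,0)->(2,0) = 0
Tile 10: (2,1)->(2,1) = 0
Tile 15: (2,2)->(3,2) = 1
Tile 12: (2,3)->(2,3) = 0
Tile 5: (3,0)->(1,0) = 2
Tile 13: (3,1)->(3,0) = 1
Tile 4: (3,2)->(0,3) = 4
Sum: 4 + 2 + 0 + 3 + 3 + 0 + 2 + 0 + 0 + 0 + 1 + 0 + 2 + 1 + 4 = 22

Answer: 22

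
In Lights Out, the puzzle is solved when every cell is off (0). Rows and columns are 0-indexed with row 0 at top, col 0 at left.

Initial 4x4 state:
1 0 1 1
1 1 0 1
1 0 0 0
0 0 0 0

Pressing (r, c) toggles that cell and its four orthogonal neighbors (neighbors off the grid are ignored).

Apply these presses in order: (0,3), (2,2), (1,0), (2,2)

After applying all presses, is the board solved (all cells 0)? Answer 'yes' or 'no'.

After press 1 at (0,3):
1 0 0 0
1 1 0 0
1 0 0 0
0 0 0 0

After press 2 at (2,2):
1 0 0 0
1 1 1 0
1 1 1 1
0 0 1 0

After press 3 at (1,0):
0 0 0 0
0 0 1 0
0 1 1 1
0 0 1 0

After press 4 at (2,2):
0 0 0 0
0 0 0 0
0 0 0 0
0 0 0 0

Lights still on: 0

Answer: yes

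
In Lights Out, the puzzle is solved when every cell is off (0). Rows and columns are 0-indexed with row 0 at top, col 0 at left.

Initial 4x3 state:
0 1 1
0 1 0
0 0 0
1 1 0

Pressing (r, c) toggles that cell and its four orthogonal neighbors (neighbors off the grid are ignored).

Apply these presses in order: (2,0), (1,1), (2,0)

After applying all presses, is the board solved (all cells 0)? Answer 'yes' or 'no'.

After press 1 at (2,0):
0 1 1
1 1 0
1 1 0
0 1 0

After press 2 at (1,1):
0 0 1
0 0 1
1 0 0
0 1 0

After press 3 at (2,0):
0 0 1
1 0 1
0 1 0
1 1 0

Lights still on: 6

Answer: no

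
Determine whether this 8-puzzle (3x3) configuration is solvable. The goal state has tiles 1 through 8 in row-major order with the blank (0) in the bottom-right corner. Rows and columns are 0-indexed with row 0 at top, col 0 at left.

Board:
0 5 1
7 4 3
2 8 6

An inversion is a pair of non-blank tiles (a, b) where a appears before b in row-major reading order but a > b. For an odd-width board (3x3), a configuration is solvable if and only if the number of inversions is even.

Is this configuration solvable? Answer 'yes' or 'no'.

Answer: yes

Derivation:
Inversions (pairs i<j in row-major order where tile[i] > tile[j] > 0): 12
12 is even, so the puzzle is solvable.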